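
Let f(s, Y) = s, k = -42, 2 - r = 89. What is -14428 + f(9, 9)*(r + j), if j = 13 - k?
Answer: -14716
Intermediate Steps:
r = -87 (r = 2 - 1*89 = 2 - 89 = -87)
j = 55 (j = 13 - 1*(-42) = 13 + 42 = 55)
-14428 + f(9, 9)*(r + j) = -14428 + 9*(-87 + 55) = -14428 + 9*(-32) = -14428 - 288 = -14716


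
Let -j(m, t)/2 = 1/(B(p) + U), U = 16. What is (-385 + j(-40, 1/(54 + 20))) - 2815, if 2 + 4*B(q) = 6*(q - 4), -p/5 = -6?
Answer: -348804/109 ≈ -3200.0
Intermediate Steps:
p = 30 (p = -5*(-6) = 30)
B(q) = -13/2 + 3*q/2 (B(q) = -1/2 + (6*(q - 4))/4 = -1/2 + (6*(-4 + q))/4 = -1/2 + (-24 + 6*q)/4 = -1/2 + (-6 + 3*q/2) = -13/2 + 3*q/2)
j(m, t) = -4/109 (j(m, t) = -2/((-13/2 + (3/2)*30) + 16) = -2/((-13/2 + 45) + 16) = -2/(77/2 + 16) = -2/109/2 = -2*2/109 = -4/109)
(-385 + j(-40, 1/(54 + 20))) - 2815 = (-385 - 4/109) - 2815 = -41969/109 - 2815 = -348804/109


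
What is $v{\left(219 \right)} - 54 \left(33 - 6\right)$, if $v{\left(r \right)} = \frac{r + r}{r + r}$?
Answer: $-1457$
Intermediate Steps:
$v{\left(r \right)} = 1$ ($v{\left(r \right)} = \frac{2 r}{2 r} = 2 r \frac{1}{2 r} = 1$)
$v{\left(219 \right)} - 54 \left(33 - 6\right) = 1 - 54 \left(33 - 6\right) = 1 - 1458 = -1457$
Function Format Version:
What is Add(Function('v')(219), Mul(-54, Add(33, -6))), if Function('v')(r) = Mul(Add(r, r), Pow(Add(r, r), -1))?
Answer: -1457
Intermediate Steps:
Function('v')(r) = 1 (Function('v')(r) = Mul(Mul(2, r), Pow(Mul(2, r), -1)) = Mul(Mul(2, r), Mul(Rational(1, 2), Pow(r, -1))) = 1)
Add(Function('v')(219), Mul(-54, Add(33, -6))) = Add(1, Mul(-54, Add(33, -6))) = Add(1, Mul(-54, 27)) = Add(1, -1458) = -1457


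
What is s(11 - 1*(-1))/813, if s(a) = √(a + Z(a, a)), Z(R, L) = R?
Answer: 2*√6/813 ≈ 0.0060258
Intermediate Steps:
s(a) = √2*√a (s(a) = √(a + a) = √(2*a) = √2*√a)
s(11 - 1*(-1))/813 = (√2*√(11 - 1*(-1)))/813 = (√2*√(11 + 1))*(1/813) = (√2*√12)*(1/813) = (√2*(2*√3))*(1/813) = (2*√6)*(1/813) = 2*√6/813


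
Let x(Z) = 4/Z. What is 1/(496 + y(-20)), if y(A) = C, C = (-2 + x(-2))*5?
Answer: 1/476 ≈ 0.0021008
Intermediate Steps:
C = -20 (C = (-2 + 4/(-2))*5 = (-2 + 4*(-1/2))*5 = (-2 - 2)*5 = -4*5 = -20)
y(A) = -20
1/(496 + y(-20)) = 1/(496 - 20) = 1/476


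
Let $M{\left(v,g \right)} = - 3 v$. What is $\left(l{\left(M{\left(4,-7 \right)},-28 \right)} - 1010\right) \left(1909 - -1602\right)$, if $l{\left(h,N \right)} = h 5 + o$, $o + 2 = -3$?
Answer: $-3774325$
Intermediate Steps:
$o = -5$ ($o = -2 - 3 = -5$)
$l{\left(h,N \right)} = -5 + 5 h$ ($l{\left(h,N \right)} = h 5 - 5 = 5 h - 5 = -5 + 5 h$)
$\left(l{\left(M{\left(4,-7 \right)},-28 \right)} - 1010\right) \left(1909 - -1602\right) = \left(\left(-5 + 5 \left(\left(-3\right) 4\right)\right) - 1010\right) \left(1909 - -1602\right) = \left(\left(-5 + 5 \left(-12\right)\right) - 1010\right) \left(1909 + 1602\right) = \left(\left(-5 - 60\right) - 1010\right) 3511 = \left(-65 - 1010\right) 3511 = \left(-1075\right) 3511 = -3774325$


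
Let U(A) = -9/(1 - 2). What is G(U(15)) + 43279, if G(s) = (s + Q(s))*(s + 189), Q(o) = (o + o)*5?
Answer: 62881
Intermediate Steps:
Q(o) = 10*o (Q(o) = (2*o)*5 = 10*o)
U(A) = 9 (U(A) = -9/(-1) = -9*(-1) = 9)
G(s) = 11*s*(189 + s) (G(s) = (s + 10*s)*(s + 189) = (11*s)*(189 + s) = 11*s*(189 + s))
G(U(15)) + 43279 = 11*9*(189 + 9) + 43279 = 11*9*198 + 43279 = 19602 + 43279 = 62881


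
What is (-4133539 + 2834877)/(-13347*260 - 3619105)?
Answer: 1298662/7089325 ≈ 0.18319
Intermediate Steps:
(-4133539 + 2834877)/(-13347*260 - 3619105) = -1298662/(-3470220 - 3619105) = -1298662/(-7089325) = -1298662*(-1/7089325) = 1298662/7089325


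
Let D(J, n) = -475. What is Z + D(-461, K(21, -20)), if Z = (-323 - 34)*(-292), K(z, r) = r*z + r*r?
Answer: 103769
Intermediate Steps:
K(z, r) = r² + r*z (K(z, r) = r*z + r² = r² + r*z)
Z = 104244 (Z = -357*(-292) = 104244)
Z + D(-461, K(21, -20)) = 104244 - 475 = 103769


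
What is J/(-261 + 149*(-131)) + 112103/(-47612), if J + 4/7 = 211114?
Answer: -21470627327/1648089380 ≈ -13.028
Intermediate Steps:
J = 1477794/7 (J = -4/7 + 211114 = 1477794/7 ≈ 2.1111e+5)
J/(-261 + 149*(-131)) + 112103/(-47612) = 1477794/(7*(-261 + 149*(-131))) + 112103/(-47612) = 1477794/(7*(-261 - 19519)) + 112103*(-1/47612) = (1477794/7)/(-19780) - 112103/47612 = (1477794/7)*(-1/19780) - 112103/47612 = -738897/69230 - 112103/47612 = -21470627327/1648089380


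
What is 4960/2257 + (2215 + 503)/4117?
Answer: 26554846/9292069 ≈ 2.8578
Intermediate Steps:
4960/2257 + (2215 + 503)/4117 = 4960*(1/2257) + 2718*(1/4117) = 4960/2257 + 2718/4117 = 26554846/9292069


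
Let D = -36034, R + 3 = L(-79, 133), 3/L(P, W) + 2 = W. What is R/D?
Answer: 195/2360227 ≈ 8.2619e-5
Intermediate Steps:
L(P, W) = 3/(-2 + W)
R = -390/131 (R = -3 + 3/(-2 + 133) = -3 + 3/131 = -390/131 ≈ -2.9771)
R/D = -390/131/(-36034) = -390/131*(-1/36034) = 195/2360227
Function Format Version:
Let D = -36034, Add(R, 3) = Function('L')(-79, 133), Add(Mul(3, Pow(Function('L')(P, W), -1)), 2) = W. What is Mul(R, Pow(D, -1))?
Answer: Rational(195, 2360227) ≈ 8.2619e-5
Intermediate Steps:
Function('L')(P, W) = Mul(3, Pow(Add(-2, W), -1))
R = Rational(-390, 131) (R = Add(-3, Mul(3, Pow(Add(-2, 133), -1))) = Add(-3, Mul(3, Pow(131, -1))) = Add(-3, Mul(3, Rational(1, 131))) = Add(-3, Rational(3, 131)) = Rational(-390, 131) ≈ -2.9771)
Mul(R, Pow(D, -1)) = Mul(Rational(-390, 131), Pow(-36034, -1)) = Mul(Rational(-390, 131), Rational(-1, 36034)) = Rational(195, 2360227)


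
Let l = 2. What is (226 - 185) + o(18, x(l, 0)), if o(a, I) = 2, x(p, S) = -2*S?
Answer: 43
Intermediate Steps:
(226 - 185) + o(18, x(l, 0)) = (226 - 185) + 2 = 41 + 2 = 43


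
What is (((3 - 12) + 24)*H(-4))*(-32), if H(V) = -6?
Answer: 2880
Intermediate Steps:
(((3 - 12) + 24)*H(-4))*(-32) = (((3 - 12) + 24)*(-6))*(-32) = ((-9 + 24)*(-6))*(-32) = (15*(-6))*(-32) = -90*(-32) = 2880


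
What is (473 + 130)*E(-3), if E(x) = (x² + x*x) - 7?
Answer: 6633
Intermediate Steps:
E(x) = -7 + 2*x² (E(x) = (x² + x²) - 7 = 2*x² - 7 = -7 + 2*x²)
(473 + 130)*E(-3) = (473 + 130)*(-7 + 2*(-3)²) = 603*(-7 + 2*9) = 603*(-7 + 18) = 603*11 = 6633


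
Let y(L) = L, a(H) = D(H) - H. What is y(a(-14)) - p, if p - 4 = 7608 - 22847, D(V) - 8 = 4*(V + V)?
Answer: 15145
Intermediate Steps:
D(V) = 8 + 8*V (D(V) = 8 + 4*(V + V) = 8 + 4*(2*V) = 8 + 8*V)
a(H) = 8 + 7*H (a(H) = (8 + 8*H) - H = 8 + 7*H)
p = -15235 (p = 4 + (7608 - 22847) = 4 - 15239 = -15235)
y(a(-14)) - p = (8 + 7*(-14)) - 1*(-15235) = (8 - 98) + 15235 = -90 + 15235 = 15145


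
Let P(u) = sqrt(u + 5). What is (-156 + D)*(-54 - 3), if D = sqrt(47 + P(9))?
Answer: 8892 - 57*sqrt(47 + sqrt(14)) ≈ 8486.0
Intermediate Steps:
P(u) = sqrt(5 + u)
D = sqrt(47 + sqrt(14)) (D = sqrt(47 + sqrt(5 + 9)) = sqrt(47 + sqrt(14)) ≈ 7.1233)
(-156 + D)*(-54 - 3) = (-156 + sqrt(47 + sqrt(14)))*(-54 - 3) = (-156 + sqrt(47 + sqrt(14)))*(-57) = 8892 - 57*sqrt(47 + sqrt(14))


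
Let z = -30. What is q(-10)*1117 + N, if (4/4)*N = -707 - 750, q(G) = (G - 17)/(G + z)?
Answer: -28121/40 ≈ -703.03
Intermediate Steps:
q(G) = (-17 + G)/(-30 + G) (q(G) = (G - 17)/(G - 30) = (-17 + G)/(-30 + G))
N = -1457 (N = -707 - 750 = -1457)
q(-10)*1117 + N = ((-17 - 10)/(-30 - 10))*1117 - 1457 = (-27/(-40))*1117 - 1457 = -1/40*(-27)*1117 - 1457 = (27/40)*1117 - 1457 = 30159/40 - 1457 = -28121/40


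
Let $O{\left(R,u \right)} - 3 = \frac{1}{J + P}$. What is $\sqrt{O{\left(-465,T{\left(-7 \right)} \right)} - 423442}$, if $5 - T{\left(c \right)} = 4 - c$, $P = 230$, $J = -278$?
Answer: $\frac{i \sqrt{60975219}}{12} \approx 650.72 i$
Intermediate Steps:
$T{\left(c \right)} = 1 + c$ ($T{\left(c \right)} = 5 - \left(4 - c\right) = 5 + \left(-4 + c\right) = 1 + c$)
$O{\left(R,u \right)} = \frac{143}{48}$ ($O{\left(R,u \right)} = 3 + \frac{1}{-278 + 230} = 3 + \frac{1}{-48} = 3 - \frac{1}{48} = \frac{143}{48}$)
$\sqrt{O{\left(-465,T{\left(-7 \right)} \right)} - 423442} = \sqrt{\frac{143}{48} - 423442} = \sqrt{- \frac{20325073}{48}} = \frac{i \sqrt{60975219}}{12}$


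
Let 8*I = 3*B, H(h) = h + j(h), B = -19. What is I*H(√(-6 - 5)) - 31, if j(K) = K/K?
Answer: -305/8 - 57*I*√11/8 ≈ -38.125 - 23.631*I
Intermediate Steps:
j(K) = 1
H(h) = 1 + h (H(h) = h + 1 = 1 + h)
I = -57/8 (I = (3*(-19))/8 = (⅛)*(-57) = -57/8 ≈ -7.1250)
I*H(√(-6 - 5)) - 31 = -57*(1 + √(-6 - 5))/8 - 31 = -57*(1 + √(-11))/8 - 31 = -57*(1 + I*√11)/8 - 31 = (-57/8 - 57*I*√11/8) - 31 = -305/8 - 57*I*√11/8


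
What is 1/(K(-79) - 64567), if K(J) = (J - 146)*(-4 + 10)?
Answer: -1/65917 ≈ -1.5171e-5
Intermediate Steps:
K(J) = -876 + 6*J (K(J) = (-146 + J)*6 = -876 + 6*J)
1/(K(-79) - 64567) = 1/((-876 + 6*(-79)) - 64567) = 1/((-876 - 474) - 64567) = 1/(-1350 - 64567) = 1/(-65917) = -1/65917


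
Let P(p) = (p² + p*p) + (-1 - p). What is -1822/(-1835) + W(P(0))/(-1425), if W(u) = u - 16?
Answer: 525509/522975 ≈ 1.0048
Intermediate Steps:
P(p) = -1 - p + 2*p² (P(p) = (p² + p²) + (-1 - p) = 2*p² + (-1 - p) = -1 - p + 2*p²)
W(u) = -16 + u
-1822/(-1835) + W(P(0))/(-1425) = -1822/(-1835) + (-16 + (-1 - 1*0 + 2*0²))/(-1425) = -1822*(-1/1835) + (-16 + (-1 + 0 + 2*0))*(-1/1425) = 1822/1835 + (-16 + (-1 + 0 + 0))*(-1/1425) = 1822/1835 + (-16 - 1)*(-1/1425) = 1822/1835 - 17*(-1/1425) = 1822/1835 + 17/1425 = 525509/522975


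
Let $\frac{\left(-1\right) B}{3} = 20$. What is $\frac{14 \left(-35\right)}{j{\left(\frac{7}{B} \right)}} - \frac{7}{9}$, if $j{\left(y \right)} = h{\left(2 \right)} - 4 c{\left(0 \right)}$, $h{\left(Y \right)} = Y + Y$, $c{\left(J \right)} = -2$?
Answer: $- \frac{749}{18} \approx -41.611$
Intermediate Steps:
$B = -60$ ($B = \left(-3\right) 20 = -60$)
$h{\left(Y \right)} = 2 Y$
$j{\left(y \right)} = 12$ ($j{\left(y \right)} = 2 \cdot 2 - -8 = 4 + 8 = 12$)
$\frac{14 \left(-35\right)}{j{\left(\frac{7}{B} \right)}} - \frac{7}{9} = \frac{14 \left(-35\right)}{12} - \frac{7}{9} = \left(-490\right) \frac{1}{12} - \frac{7}{9} = - \frac{245}{6} - \frac{7}{9} = - \frac{749}{18}$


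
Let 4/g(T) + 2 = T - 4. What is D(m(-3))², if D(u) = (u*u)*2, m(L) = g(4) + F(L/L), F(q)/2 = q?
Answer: 0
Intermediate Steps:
F(q) = 2*q
g(T) = 4/(-6 + T) (g(T) = 4/(-2 + (T - 4)) = 4/(-2 + (-4 + T)) = 4/(-6 + T))
m(L) = 0 (m(L) = 4/(-6 + 4) + 2*(L/L) = 4/(-2) + 2*1 = 4*(-½) + 2 = -2 + 2 = 0)
D(u) = 2*u² (D(u) = u²*2 = 2*u²)
D(m(-3))² = (2*0²)² = (2*0)² = 0² = 0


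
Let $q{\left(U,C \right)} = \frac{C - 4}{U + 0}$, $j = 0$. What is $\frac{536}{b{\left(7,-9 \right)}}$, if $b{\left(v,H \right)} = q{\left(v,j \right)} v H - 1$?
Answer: $\frac{536}{35} \approx 15.314$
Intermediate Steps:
$q{\left(U,C \right)} = \frac{-4 + C}{U}$
$b{\left(v,H \right)} = -1 - 4 H$ ($b{\left(v,H \right)} = \frac{-4 + 0}{v} v H - 1 = \frac{1}{v} \left(-4\right) v H - 1 = - \frac{4}{v} v H - 1 = - 4 H - 1 = -1 - 4 H$)
$\frac{536}{b{\left(7,-9 \right)}} = \frac{536}{-1 - -36} = \frac{536}{-1 + 36} = \frac{536}{35}$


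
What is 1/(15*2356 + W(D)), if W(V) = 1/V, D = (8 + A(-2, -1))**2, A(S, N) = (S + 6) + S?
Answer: 100/3534001 ≈ 2.8297e-5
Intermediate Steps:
A(S, N) = 6 + 2*S (A(S, N) = (6 + S) + S = 6 + 2*S)
D = 100 (D = (8 + (6 + 2*(-2)))**2 = (8 + (6 - 4))**2 = (8 + 2)**2 = 10**2 = 100)
1/(15*2356 + W(D)) = 1/(15*2356 + 1/100) = 1/(35340 + 1/100) = 1/(3534001/100) = 100/3534001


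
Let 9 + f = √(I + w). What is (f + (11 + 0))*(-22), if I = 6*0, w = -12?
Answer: -44 - 44*I*√3 ≈ -44.0 - 76.21*I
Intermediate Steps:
I = 0
f = -9 + 2*I*√3 (f = -9 + √(0 - 12) = -9 + √(-12) = -9 + 2*I*√3 ≈ -9.0 + 3.4641*I)
(f + (11 + 0))*(-22) = ((-9 + 2*I*√3) + (11 + 0))*(-22) = ((-9 + 2*I*√3) + 11)*(-22) = (2 + 2*I*√3)*(-22) = -44 - 44*I*√3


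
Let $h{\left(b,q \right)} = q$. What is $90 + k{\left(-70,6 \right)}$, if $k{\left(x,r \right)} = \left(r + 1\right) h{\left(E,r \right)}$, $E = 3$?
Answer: $132$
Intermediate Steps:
$k{\left(x,r \right)} = r \left(1 + r\right)$ ($k{\left(x,r \right)} = \left(r + 1\right) r = \left(1 + r\right) r = r \left(1 + r\right)$)
$90 + k{\left(-70,6 \right)} = 90 + 6 \left(1 + 6\right) = 90 + 6 \cdot 7 = 90 + 42 = 132$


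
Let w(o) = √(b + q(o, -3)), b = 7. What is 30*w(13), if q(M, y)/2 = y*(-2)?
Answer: 30*√19 ≈ 130.77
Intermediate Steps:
q(M, y) = -4*y (q(M, y) = 2*(y*(-2)) = 2*(-2*y) = -4*y)
w(o) = √19 (w(o) = √(7 - 4*(-3)) = √(7 + 12) = √19)
30*w(13) = 30*√19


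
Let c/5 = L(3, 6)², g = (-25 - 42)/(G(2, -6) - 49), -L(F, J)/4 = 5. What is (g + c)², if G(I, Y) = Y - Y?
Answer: 9617136489/2401 ≈ 4.0055e+6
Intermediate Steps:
G(I, Y) = 0
L(F, J) = -20 (L(F, J) = -4*5 = -20)
g = 67/49 (g = (-25 - 42)/(0 - 49) = -67/(-49) = -67*(-1/49) = 67/49 ≈ 1.3673)
c = 2000 (c = 5*(-20)² = 5*400 = 2000)
(g + c)² = (67/49 + 2000)² = (98067/49)² = 9617136489/2401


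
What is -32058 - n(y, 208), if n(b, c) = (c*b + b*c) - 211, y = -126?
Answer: 20569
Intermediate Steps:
n(b, c) = -211 + 2*b*c (n(b, c) = (b*c + b*c) - 211 = 2*b*c - 211 = -211 + 2*b*c)
-32058 - n(y, 208) = -32058 - (-211 + 2*(-126)*208) = -32058 - (-211 - 52416) = -32058 - 1*(-52627) = -32058 + 52627 = 20569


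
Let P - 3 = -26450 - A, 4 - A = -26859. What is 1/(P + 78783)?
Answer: 1/25473 ≈ 3.9257e-5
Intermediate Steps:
A = 26863 (A = 4 - 1*(-26859) = 4 + 26859 = 26863)
P = -53310 (P = 3 + (-26450 - 1*26863) = 3 + (-26450 - 26863) = 3 - 53313 = -53310)
1/(P + 78783) = 1/(-53310 + 78783) = 1/25473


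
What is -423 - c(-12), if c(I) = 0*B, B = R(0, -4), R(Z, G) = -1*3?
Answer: -423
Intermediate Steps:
R(Z, G) = -3
B = -3
c(I) = 0 (c(I) = 0*(-3) = 0)
-423 - c(-12) = -423 - 1*0 = -423 + 0 = -423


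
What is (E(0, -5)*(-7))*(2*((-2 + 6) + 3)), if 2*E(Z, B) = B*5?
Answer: 1225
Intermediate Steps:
E(Z, B) = 5*B/2 (E(Z, B) = (B*5)/2 = (5*B)/2 = 5*B/2)
(E(0, -5)*(-7))*(2*((-2 + 6) + 3)) = (((5/2)*(-5))*(-7))*(2*((-2 + 6) + 3)) = (-25/2*(-7))*(2*(4 + 3)) = 175*(2*7)/2 = (175/2)*14 = 1225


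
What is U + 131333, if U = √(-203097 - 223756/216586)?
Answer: 131333 + I*√2381806562214607/108293 ≈ 1.3133e+5 + 450.66*I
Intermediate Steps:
U = I*√2381806562214607/108293 (U = √(-203097 - 223756*1/216586) = √(-203097 - 111878/108293) = √(-21994095299/108293) = I*√2381806562214607/108293 ≈ 450.66*I)
U + 131333 = I*√2381806562214607/108293 + 131333 = 131333 + I*√2381806562214607/108293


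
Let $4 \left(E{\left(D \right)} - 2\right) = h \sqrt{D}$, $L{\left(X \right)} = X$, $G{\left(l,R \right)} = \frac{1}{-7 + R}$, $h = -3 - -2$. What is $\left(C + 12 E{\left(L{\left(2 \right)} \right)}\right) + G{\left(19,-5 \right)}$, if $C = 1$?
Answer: $\frac{299}{12} - 3 \sqrt{2} \approx 20.674$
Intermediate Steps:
$h = -1$ ($h = -3 + 2 = -1$)
$E{\left(D \right)} = 2 - \frac{\sqrt{D}}{4}$ ($E{\left(D \right)} = 2 + \frac{\left(-1\right) \sqrt{D}}{4} = 2 - \frac{\sqrt{D}}{4}$)
$\left(C + 12 E{\left(L{\left(2 \right)} \right)}\right) + G{\left(19,-5 \right)} = \left(1 + 12 \left(2 - \frac{\sqrt{2}}{4}\right)\right) + \frac{1}{-7 - 5} = \left(1 + \left(24 - 3 \sqrt{2}\right)\right) + \frac{1}{-12} = \left(25 - 3 \sqrt{2}\right) - \frac{1}{12} = \frac{299}{12} - 3 \sqrt{2}$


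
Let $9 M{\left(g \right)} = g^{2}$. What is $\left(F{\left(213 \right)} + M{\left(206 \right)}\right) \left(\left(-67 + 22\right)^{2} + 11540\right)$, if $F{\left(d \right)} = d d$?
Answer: $\frac{6114518705}{9} \approx 6.7939 \cdot 10^{8}$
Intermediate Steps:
$F{\left(d \right)} = d^{2}$
$M{\left(g \right)} = \frac{g^{2}}{9}$
$\left(F{\left(213 \right)} + M{\left(206 \right)}\right) \left(\left(-67 + 22\right)^{2} + 11540\right) = \left(213^{2} + \frac{206^{2}}{9}\right) \left(\left(-67 + 22\right)^{2} + 11540\right) = \left(45369 + \frac{1}{9} \cdot 42436\right) \left(\left(-45\right)^{2} + 11540\right) = \left(45369 + \frac{42436}{9}\right) \left(2025 + 11540\right) = \frac{450757}{9} \cdot 13565 = \frac{6114518705}{9}$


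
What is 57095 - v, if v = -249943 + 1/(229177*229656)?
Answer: 16159985056562255/52631873112 ≈ 3.0704e+5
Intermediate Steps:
v = -13154968261232615/52631873112 (v = -249943 + (1/229177)*(1/229656) = -249943 + 1/52631873112 = -13154968261232615/52631873112 ≈ -2.4994e+5)
57095 - v = 57095 - 1*(-13154968261232615/52631873112) = 57095 + 13154968261232615/52631873112 = 16159985056562255/52631873112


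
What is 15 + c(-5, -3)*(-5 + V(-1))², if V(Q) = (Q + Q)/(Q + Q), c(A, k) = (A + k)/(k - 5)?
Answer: 31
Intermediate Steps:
c(A, k) = (A + k)/(-5 + k)
V(Q) = 1 (V(Q) = (2*Q)/((2*Q)) = (2*Q)*(1/(2*Q)) = 1)
15 + c(-5, -3)*(-5 + V(-1))² = 15 + ((-5 - 3)/(-5 - 3))*(-5 + 1)² = 15 + (-8/(-8))*(-4)² = 15 - ⅛*(-8)*16 = 15 + 1*16 = 15 + 16 = 31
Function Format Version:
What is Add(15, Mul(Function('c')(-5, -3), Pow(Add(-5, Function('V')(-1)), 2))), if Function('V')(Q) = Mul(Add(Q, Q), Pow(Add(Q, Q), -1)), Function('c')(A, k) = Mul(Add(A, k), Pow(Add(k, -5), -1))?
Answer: 31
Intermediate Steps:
Function('c')(A, k) = Mul(Pow(Add(-5, k), -1), Add(A, k)) (Function('c')(A, k) = Mul(Add(A, k), Pow(Add(-5, k), -1)) = Mul(Pow(Add(-5, k), -1), Add(A, k)))
Function('V')(Q) = 1 (Function('V')(Q) = Mul(Mul(2, Q), Pow(Mul(2, Q), -1)) = Mul(Mul(2, Q), Mul(Rational(1, 2), Pow(Q, -1))) = 1)
Add(15, Mul(Function('c')(-5, -3), Pow(Add(-5, Function('V')(-1)), 2))) = Add(15, Mul(Mul(Pow(Add(-5, -3), -1), Add(-5, -3)), Pow(Add(-5, 1), 2))) = Add(15, Mul(Mul(Pow(-8, -1), -8), Pow(-4, 2))) = Add(15, Mul(Mul(Rational(-1, 8), -8), 16)) = Add(15, Mul(1, 16)) = Add(15, 16) = 31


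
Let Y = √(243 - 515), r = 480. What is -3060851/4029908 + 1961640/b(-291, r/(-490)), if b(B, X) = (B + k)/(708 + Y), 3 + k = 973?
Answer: 5596899861899131/2736307532 + 7846560*I*√17/679 ≈ 2.0454e+6 + 47647.0*I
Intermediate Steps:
k = 970 (k = -3 + 973 = 970)
Y = 4*I*√17 (Y = √(-272) = 4*I*√17 ≈ 16.492*I)
b(B, X) = (970 + B)/(708 + 4*I*√17) (b(B, X) = (B + 970)/(708 + 4*I*√17) = (970 + B)/(708 + 4*I*√17))
-3060851/4029908 + 1961640/b(-291, r/(-490)) = -3060851/4029908 + 1961640/(((970 - 291)/(708 + 4*I*√17))) = -3060851*1/4029908 + 1961640/((679/(708 + 4*I*√17))) = -3060851/4029908 + 1961640/((679/(708 + 4*I*√17))) = -3060851/4029908 + 1961640*(708/679 + 4*I*√17/679) = -3060851/4029908 + (1388841120/679 + 7846560*I*√17/679) = 5596899861899131/2736307532 + 7846560*I*√17/679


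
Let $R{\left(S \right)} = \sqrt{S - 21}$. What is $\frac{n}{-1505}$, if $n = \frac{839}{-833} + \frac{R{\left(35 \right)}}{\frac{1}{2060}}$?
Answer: $\frac{839}{1253665} - \frac{412 \sqrt{14}}{301} \approx -5.1208$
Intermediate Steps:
$R{\left(S \right)} = \sqrt{-21 + S}$
$n = - \frac{839}{833} + 2060 \sqrt{14}$ ($n = \frac{839}{-833} + \frac{\sqrt{-21 + 35}}{\frac{1}{2060}} = 839 \left(- \frac{1}{833}\right) + \sqrt{14} \frac{1}{\frac{1}{2060}} = - \frac{839}{833} + \sqrt{14} \cdot 2060 = - \frac{839}{833} + 2060 \sqrt{14} \approx 7706.8$)
$\frac{n}{-1505} = \frac{- \frac{839}{833} + 2060 \sqrt{14}}{-1505} = \left(- \frac{839}{833} + 2060 \sqrt{14}\right) \left(- \frac{1}{1505}\right) = \frac{839}{1253665} - \frac{412 \sqrt{14}}{301}$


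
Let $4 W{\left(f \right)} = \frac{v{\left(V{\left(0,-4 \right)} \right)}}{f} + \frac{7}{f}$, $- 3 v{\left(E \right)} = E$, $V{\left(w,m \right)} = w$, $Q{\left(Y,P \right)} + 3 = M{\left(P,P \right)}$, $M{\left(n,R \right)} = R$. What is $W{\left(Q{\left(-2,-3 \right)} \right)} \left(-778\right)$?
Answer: $\frac{2723}{12} \approx 226.92$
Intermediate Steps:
$Q{\left(Y,P \right)} = -3 + P$
$v{\left(E \right)} = - \frac{E}{3}$
$W{\left(f \right)} = \frac{7}{4 f}$ ($W{\left(f \right)} = \frac{\frac{\left(- \frac{1}{3}\right) 0}{f} + \frac{7}{f}}{4} = \frac{\frac{0}{f} + \frac{7}{f}}{4} = \frac{0 + \frac{7}{f}}{4} = \frac{7 \frac{1}{f}}{4} = \frac{7}{4 f}$)
$W{\left(Q{\left(-2,-3 \right)} \right)} \left(-778\right) = \frac{7}{4 \left(-3 - 3\right)} \left(-778\right) = \frac{7}{4 \left(-6\right)} \left(-778\right) = \frac{7}{4} \left(- \frac{1}{6}\right) \left(-778\right) = \left(- \frac{7}{24}\right) \left(-778\right) = \frac{2723}{12}$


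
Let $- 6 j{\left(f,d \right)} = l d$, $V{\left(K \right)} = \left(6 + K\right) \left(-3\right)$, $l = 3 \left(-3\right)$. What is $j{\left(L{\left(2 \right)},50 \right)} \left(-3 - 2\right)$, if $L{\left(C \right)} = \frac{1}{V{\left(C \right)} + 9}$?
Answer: $-375$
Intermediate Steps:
$l = -9$
$V{\left(K \right)} = -18 - 3 K$
$L{\left(C \right)} = \frac{1}{-9 - 3 C}$ ($L{\left(C \right)} = \frac{1}{\left(-18 - 3 C\right) + 9} = \frac{1}{-9 - 3 C}$)
$j{\left(f,d \right)} = \frac{3 d}{2}$ ($j{\left(f,d \right)} = - \frac{\left(-9\right) d}{6} = \frac{3 d}{2}$)
$j{\left(L{\left(2 \right)},50 \right)} \left(-3 - 2\right) = \frac{3}{2} \cdot 50 \left(-3 - 2\right) = 75 \left(-5\right) = -375$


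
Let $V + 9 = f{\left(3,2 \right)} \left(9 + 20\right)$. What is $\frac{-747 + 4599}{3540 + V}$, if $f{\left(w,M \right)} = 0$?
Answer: $\frac{12}{11} \approx 1.0909$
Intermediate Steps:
$V = -9$ ($V = -9 + 0 \left(9 + 20\right) = -9 + 0 \cdot 29 = -9 + 0 = -9$)
$\frac{-747 + 4599}{3540 + V} = \frac{-747 + 4599}{3540 - 9} = \frac{3852}{3531} = 3852 \cdot \frac{1}{3531} = \frac{12}{11}$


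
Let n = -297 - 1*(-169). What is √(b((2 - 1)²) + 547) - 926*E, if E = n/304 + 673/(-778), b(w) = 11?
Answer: 8802093/7391 + 3*√62 ≈ 1214.5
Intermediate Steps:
n = -128 (n = -297 + 169 = -128)
E = -19011/14782 (E = -128/304 + 673/(-778) = -128*1/304 + 673*(-1/778) = -8/19 - 673/778 = -19011/14782 ≈ -1.2861)
√(b((2 - 1)²) + 547) - 926*E = √(11 + 547) - 926*(-19011/14782) = √558 + 8802093/7391 = 3*√62 + 8802093/7391 = 8802093/7391 + 3*√62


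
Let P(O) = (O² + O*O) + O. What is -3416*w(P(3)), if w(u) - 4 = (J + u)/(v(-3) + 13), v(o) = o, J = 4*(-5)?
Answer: -70028/5 ≈ -14006.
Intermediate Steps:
J = -20
P(O) = O + 2*O² (P(O) = (O² + O²) + O = 2*O² + O = O + 2*O²)
w(u) = 2 + u/10 (w(u) = 4 + (-20 + u)/(-3 + 13) = 4 + (-20 + u)/10 = 4 + (-20 + u)*(⅒) = 4 + (-2 + u/10) = 2 + u/10)
-3416*w(P(3)) = -3416*(2 + (3*(1 + 2*3))/10) = -3416*(2 + (3*(1 + 6))/10) = -3416*(2 + (3*7)/10) = -3416*(2 + (⅒)*21) = -3416*(2 + 21/10) = -3416*41/10 = -70028/5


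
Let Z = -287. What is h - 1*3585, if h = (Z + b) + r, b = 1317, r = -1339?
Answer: -3894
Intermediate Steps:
h = -309 (h = (-287 + 1317) - 1339 = 1030 - 1339 = -309)
h - 1*3585 = -309 - 1*3585 = -309 - 3585 = -3894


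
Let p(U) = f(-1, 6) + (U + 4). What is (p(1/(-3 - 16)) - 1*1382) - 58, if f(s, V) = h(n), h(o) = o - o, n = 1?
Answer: -27285/19 ≈ -1436.1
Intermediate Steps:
h(o) = 0
f(s, V) = 0
p(U) = 4 + U (p(U) = 0 + (U + 4) = 0 + (4 + U) = 4 + U)
(p(1/(-3 - 16)) - 1*1382) - 58 = ((4 + 1/(-3 - 16)) - 1*1382) - 58 = ((4 + 1/(-19)) - 1382) - 58 = ((4 - 1/19) - 1382) - 58 = (75/19 - 1382) - 58 = -26183/19 - 58 = -27285/19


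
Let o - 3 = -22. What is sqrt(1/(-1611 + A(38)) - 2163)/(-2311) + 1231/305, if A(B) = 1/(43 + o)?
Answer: 1231/305 - I*sqrt(1923446139)/2179273 ≈ 4.0361 - 0.020125*I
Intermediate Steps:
o = -19 (o = 3 - 22 = -19)
A(B) = 1/24 (A(B) = 1/(43 - 19) = 1/24)
sqrt(1/(-1611 + A(38)) - 2163)/(-2311) + 1231/305 = sqrt(1/(-1611 + 1/24) - 2163)/(-2311) + 1231/305 = sqrt(1/(-38663/24) - 2163)*(-1/2311) + 1231*(1/305) = sqrt(-24/38663 - 2163)*(-1/2311) + 1231/305 = sqrt(-83628093/38663)*(-1/2311) + 1231/305 = (I*sqrt(1923446139)/943)*(-1/2311) + 1231/305 = -I*sqrt(1923446139)/2179273 + 1231/305 = 1231/305 - I*sqrt(1923446139)/2179273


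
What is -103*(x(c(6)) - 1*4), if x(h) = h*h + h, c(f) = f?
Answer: -3914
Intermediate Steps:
x(h) = h + h**2 (x(h) = h**2 + h = h + h**2)
-103*(x(c(6)) - 1*4) = -103*(6*(1 + 6) - 1*4) = -103*(6*7 - 4) = -103*(42 - 4) = -103*38 = -3914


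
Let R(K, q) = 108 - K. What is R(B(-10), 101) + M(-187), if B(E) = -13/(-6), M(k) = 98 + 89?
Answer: 1757/6 ≈ 292.83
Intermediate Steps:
M(k) = 187
B(E) = 13/6 (B(E) = -13*(-⅙) = 13/6)
R(B(-10), 101) + M(-187) = (108 - 1*13/6) + 187 = (108 - 13/6) + 187 = 635/6 + 187 = 1757/6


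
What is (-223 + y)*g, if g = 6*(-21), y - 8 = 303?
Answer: -11088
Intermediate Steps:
y = 311 (y = 8 + 303 = 311)
g = -126
(-223 + y)*g = (-223 + 311)*(-126) = 88*(-126) = -11088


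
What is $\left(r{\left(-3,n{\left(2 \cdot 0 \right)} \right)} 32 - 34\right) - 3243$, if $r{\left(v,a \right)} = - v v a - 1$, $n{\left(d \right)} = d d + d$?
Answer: $-3309$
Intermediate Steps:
$n{\left(d \right)} = d + d^{2}$ ($n{\left(d \right)} = d^{2} + d = d + d^{2}$)
$r{\left(v,a \right)} = -1 - a v^{2}$ ($r{\left(v,a \right)} = - v^{2} a - 1 = - a v^{2} - 1 = -1 - a v^{2}$)
$\left(r{\left(-3,n{\left(2 \cdot 0 \right)} \right)} 32 - 34\right) - 3243 = \left(\left(-1 - 2 \cdot 0 \left(1 + 2 \cdot 0\right) \left(-3\right)^{2}\right) 32 - 34\right) - 3243 = \left(\left(-1 - 0 \left(1 + 0\right) 9\right) 32 - 34\right) - 3243 = \left(\left(-1 - 0 \cdot 1 \cdot 9\right) 32 - 34\right) - 3243 = \left(\left(-1 - 0 \cdot 9\right) 32 - 34\right) - 3243 = \left(\left(-1 + 0\right) 32 - 34\right) - 3243 = \left(\left(-1\right) 32 - 34\right) - 3243 = \left(-32 - 34\right) - 3243 = -66 - 3243 = -3309$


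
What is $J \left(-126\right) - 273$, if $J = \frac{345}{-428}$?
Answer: $- \frac{36687}{214} \approx -171.43$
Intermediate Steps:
$J = - \frac{345}{428}$ ($J = 345 \left(- \frac{1}{428}\right) = - \frac{345}{428} \approx -0.80608$)
$J \left(-126\right) - 273 = \left(- \frac{345}{428}\right) \left(-126\right) - 273 = \frac{21735}{214} - 273 = - \frac{36687}{214}$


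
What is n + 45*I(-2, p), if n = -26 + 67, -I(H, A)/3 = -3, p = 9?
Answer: 446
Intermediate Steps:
I(H, A) = 9 (I(H, A) = -3*(-3) = 9)
n = 41
n + 45*I(-2, p) = 41 + 45*9 = 41 + 405 = 446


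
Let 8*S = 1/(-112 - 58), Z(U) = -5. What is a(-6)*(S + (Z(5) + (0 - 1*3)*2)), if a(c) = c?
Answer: 44883/680 ≈ 66.004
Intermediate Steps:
S = -1/1360 (S = 1/(8*(-112 - 58)) = (⅛)/(-170) = (⅛)*(-1/170) = -1/1360 ≈ -0.00073529)
a(-6)*(S + (Z(5) + (0 - 1*3)*2)) = -6*(-1/1360 + (-5 + (0 - 1*3)*2)) = -6*(-1/1360 + (-5 + (0 - 3)*2)) = -6*(-1/1360 + (-5 - 3*2)) = -6*(-1/1360 + (-5 - 6)) = -6*(-1/1360 - 11) = -6*(-14961/1360) = 44883/680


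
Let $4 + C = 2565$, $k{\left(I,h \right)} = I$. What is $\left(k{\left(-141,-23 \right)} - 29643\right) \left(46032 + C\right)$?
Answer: $-1447293912$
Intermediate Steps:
$C = 2561$ ($C = -4 + 2565 = 2561$)
$\left(k{\left(-141,-23 \right)} - 29643\right) \left(46032 + C\right) = \left(-141 - 29643\right) \left(46032 + 2561\right) = \left(-29784\right) 48593 = -1447293912$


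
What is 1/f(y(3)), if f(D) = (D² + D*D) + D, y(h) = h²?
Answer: 1/171 ≈ 0.0058480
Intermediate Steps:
f(D) = D + 2*D² (f(D) = (D² + D²) + D = 2*D² + D = D + 2*D²)
1/f(y(3)) = 1/(3²*(1 + 2*3²)) = 1/(9*(1 + 2*9)) = 1/(9*(1 + 18)) = 1/(9*19) = 1/171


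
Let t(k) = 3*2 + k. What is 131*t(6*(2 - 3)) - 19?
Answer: -19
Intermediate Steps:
t(k) = 6 + k
131*t(6*(2 - 3)) - 19 = 131*(6 + 6*(2 - 3)) - 19 = 131*(6 + 6*(-1)) - 19 = 131*(6 - 6) - 19 = 131*0 - 19 = 0 - 19 = -19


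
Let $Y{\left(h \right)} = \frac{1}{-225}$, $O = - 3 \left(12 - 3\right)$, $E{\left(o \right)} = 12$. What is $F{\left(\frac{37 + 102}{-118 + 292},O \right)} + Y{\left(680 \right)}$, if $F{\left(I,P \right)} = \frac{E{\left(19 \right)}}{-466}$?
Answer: $- \frac{1583}{52425} \approx -0.030196$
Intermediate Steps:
$O = -27$ ($O = \left(-3\right) 9 = -27$)
$F{\left(I,P \right)} = - \frac{6}{233}$ ($F{\left(I,P \right)} = \frac{12}{-466} = 12 \left(- \frac{1}{466}\right) = - \frac{6}{233}$)
$Y{\left(h \right)} = - \frac{1}{225}$
$F{\left(\frac{37 + 102}{-118 + 292},O \right)} + Y{\left(680 \right)} = - \frac{6}{233} - \frac{1}{225} = - \frac{1583}{52425}$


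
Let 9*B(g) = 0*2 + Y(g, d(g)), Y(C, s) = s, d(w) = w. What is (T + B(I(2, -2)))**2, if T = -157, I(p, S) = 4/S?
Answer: 2002225/81 ≈ 24719.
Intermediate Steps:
B(g) = g/9 (B(g) = (0*2 + g)/9 = (0 + g)/9 = g/9)
(T + B(I(2, -2)))**2 = (-157 + (4/(-2))/9)**2 = (-157 + (4*(-1/2))/9)**2 = (-157 + (1/9)*(-2))**2 = (-157 - 2/9)**2 = (-1415/9)**2 = 2002225/81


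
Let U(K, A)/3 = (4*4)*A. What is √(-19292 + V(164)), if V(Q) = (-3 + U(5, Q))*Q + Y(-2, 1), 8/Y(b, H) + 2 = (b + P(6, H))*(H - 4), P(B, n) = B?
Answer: 2*√15572487/7 ≈ 1127.5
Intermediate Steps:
U(K, A) = 48*A (U(K, A) = 3*((4*4)*A) = 3*(16*A) = 48*A)
Y(b, H) = 8/(-2 + (-4 + H)*(6 + b)) (Y(b, H) = 8/(-2 + (b + 6)*(H - 4)) = 8/(-2 + (6 + b)*(-4 + H)) = 8/(-2 + (-4 + H)*(6 + b)))
V(Q) = -4/7 + Q*(-3 + 48*Q) (V(Q) = (-3 + 48*Q)*Q + 8/(-26 - 4*(-2) + 6*1 + 1*(-2)) = Q*(-3 + 48*Q) + 8/(-26 + 8 + 6 - 2) = Q*(-3 + 48*Q) + 8/(-14) = Q*(-3 + 48*Q) + 8*(-1/14) = Q*(-3 + 48*Q) - 4/7 = -4/7 + Q*(-3 + 48*Q))
√(-19292 + V(164)) = √(-19292 + (-4/7 - 3*164 + 48*164²)) = √(-19292 + (-4/7 - 492 + 48*26896)) = √(-19292 + (-4/7 - 492 + 1291008)) = √(-19292 + 9033608/7) = √(8898564/7) = 2*√15572487/7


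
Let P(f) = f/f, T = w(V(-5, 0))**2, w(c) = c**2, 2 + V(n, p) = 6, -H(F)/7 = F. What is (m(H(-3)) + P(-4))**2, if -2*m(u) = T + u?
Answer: 75625/4 ≈ 18906.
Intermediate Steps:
H(F) = -7*F
V(n, p) = 4 (V(n, p) = -2 + 6 = 4)
T = 256 (T = (4**2)**2 = 16**2 = 256)
m(u) = -128 - u/2 (m(u) = -(256 + u)/2 = -128 - u/2)
P(f) = 1
(m(H(-3)) + P(-4))**2 = ((-128 - (-7)*(-3)/2) + 1)**2 = ((-128 - 1/2*21) + 1)**2 = ((-128 - 21/2) + 1)**2 = (-277/2 + 1)**2 = (-275/2)**2 = 75625/4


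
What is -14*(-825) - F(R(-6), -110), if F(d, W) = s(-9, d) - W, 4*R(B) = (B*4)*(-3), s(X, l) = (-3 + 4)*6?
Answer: 11434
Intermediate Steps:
s(X, l) = 6 (s(X, l) = 1*6 = 6)
R(B) = -3*B (R(B) = ((B*4)*(-3))/4 = ((4*B)*(-3))/4 = (-12*B)/4 = -3*B)
F(d, W) = 6 - W
-14*(-825) - F(R(-6), -110) = -14*(-825) - (6 - 1*(-110)) = 11550 - (6 + 110) = 11550 - 1*116 = 11550 - 116 = 11434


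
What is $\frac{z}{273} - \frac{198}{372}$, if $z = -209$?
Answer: $- \frac{21967}{16926} \approx -1.2978$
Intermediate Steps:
$\frac{z}{273} - \frac{198}{372} = - \frac{209}{273} - \frac{198}{372} = \left(-209\right) \frac{1}{273} - \frac{33}{62} = - \frac{209}{273} - \frac{33}{62} = - \frac{21967}{16926}$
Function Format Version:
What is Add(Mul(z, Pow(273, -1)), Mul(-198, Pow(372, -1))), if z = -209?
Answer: Rational(-21967, 16926) ≈ -1.2978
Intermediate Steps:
Add(Mul(z, Pow(273, -1)), Mul(-198, Pow(372, -1))) = Add(Mul(-209, Pow(273, -1)), Mul(-198, Pow(372, -1))) = Add(Mul(-209, Rational(1, 273)), Mul(-198, Rational(1, 372))) = Add(Rational(-209, 273), Rational(-33, 62)) = Rational(-21967, 16926)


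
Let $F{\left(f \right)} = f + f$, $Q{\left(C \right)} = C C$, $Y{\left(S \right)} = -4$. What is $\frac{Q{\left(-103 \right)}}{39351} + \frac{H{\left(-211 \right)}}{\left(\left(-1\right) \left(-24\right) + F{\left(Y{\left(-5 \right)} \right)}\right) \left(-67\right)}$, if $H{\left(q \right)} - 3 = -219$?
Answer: $\frac{2484083}{5273034} \approx 0.47109$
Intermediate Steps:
$H{\left(q \right)} = -216$ ($H{\left(q \right)} = 3 - 219 = -216$)
$Q{\left(C \right)} = C^{2}$
$F{\left(f \right)} = 2 f$
$\frac{Q{\left(-103 \right)}}{39351} + \frac{H{\left(-211 \right)}}{\left(\left(-1\right) \left(-24\right) + F{\left(Y{\left(-5 \right)} \right)}\right) \left(-67\right)} = \frac{\left(-103\right)^{2}}{39351} - \frac{216}{\left(\left(-1\right) \left(-24\right) + 2 \left(-4\right)\right) \left(-67\right)} = 10609 \cdot \frac{1}{39351} - \frac{216}{\left(24 - 8\right) \left(-67\right)} = \frac{10609}{39351} - \frac{216}{16 \left(-67\right)} = \frac{10609}{39351} - \frac{216}{-1072} = \frac{10609}{39351} - - \frac{27}{134} = \frac{10609}{39351} + \frac{27}{134} = \frac{2484083}{5273034}$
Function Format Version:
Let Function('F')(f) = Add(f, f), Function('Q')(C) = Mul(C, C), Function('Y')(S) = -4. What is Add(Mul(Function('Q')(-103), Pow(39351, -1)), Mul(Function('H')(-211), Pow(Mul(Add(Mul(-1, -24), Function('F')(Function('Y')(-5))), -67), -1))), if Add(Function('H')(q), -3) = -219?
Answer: Rational(2484083, 5273034) ≈ 0.47109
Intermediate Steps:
Function('H')(q) = -216 (Function('H')(q) = Add(3, -219) = -216)
Function('Q')(C) = Pow(C, 2)
Function('F')(f) = Mul(2, f)
Add(Mul(Function('Q')(-103), Pow(39351, -1)), Mul(Function('H')(-211), Pow(Mul(Add(Mul(-1, -24), Function('F')(Function('Y')(-5))), -67), -1))) = Add(Mul(Pow(-103, 2), Pow(39351, -1)), Mul(-216, Pow(Mul(Add(Mul(-1, -24), Mul(2, -4)), -67), -1))) = Add(Mul(10609, Rational(1, 39351)), Mul(-216, Pow(Mul(Add(24, -8), -67), -1))) = Add(Rational(10609, 39351), Mul(-216, Pow(Mul(16, -67), -1))) = Add(Rational(10609, 39351), Mul(-216, Pow(-1072, -1))) = Add(Rational(10609, 39351), Mul(-216, Rational(-1, 1072))) = Add(Rational(10609, 39351), Rational(27, 134)) = Rational(2484083, 5273034)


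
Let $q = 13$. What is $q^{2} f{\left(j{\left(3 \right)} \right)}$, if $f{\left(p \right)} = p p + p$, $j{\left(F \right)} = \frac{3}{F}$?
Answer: $338$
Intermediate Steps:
$f{\left(p \right)} = p + p^{2}$ ($f{\left(p \right)} = p^{2} + p = p + p^{2}$)
$q^{2} f{\left(j{\left(3 \right)} \right)} = 13^{2} \cdot \frac{3}{3} \left(1 + \frac{3}{3}\right) = 169 \cdot 3 \cdot \frac{1}{3} \left(1 + 3 \cdot \frac{1}{3}\right) = 169 \cdot 1 \left(1 + 1\right) = 169 \cdot 1 \cdot 2 = 169 \cdot 2 = 338$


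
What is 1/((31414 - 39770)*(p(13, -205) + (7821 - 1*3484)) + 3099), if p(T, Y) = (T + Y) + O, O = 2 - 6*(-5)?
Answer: -1/34899913 ≈ -2.8653e-8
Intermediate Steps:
O = 32 (O = 2 + 30 = 32)
p(T, Y) = 32 + T + Y (p(T, Y) = (T + Y) + 32 = 32 + T + Y)
1/((31414 - 39770)*(p(13, -205) + (7821 - 1*3484)) + 3099) = 1/((31414 - 39770)*((32 + 13 - 205) + (7821 - 1*3484)) + 3099) = 1/(-8356*(-160 + (7821 - 3484)) + 3099) = 1/(-8356*(-160 + 4337) + 3099) = 1/(-8356*4177 + 3099) = 1/(-34903012 + 3099) = 1/(-34899913) = -1/34899913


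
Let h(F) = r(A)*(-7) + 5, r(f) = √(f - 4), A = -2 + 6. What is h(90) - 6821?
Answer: -6816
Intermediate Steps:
A = 4
r(f) = √(-4 + f)
h(F) = 5 (h(F) = √(-4 + 4)*(-7) + 5 = √0*(-7) + 5 = 0*(-7) + 5 = 0 + 5 = 5)
h(90) - 6821 = 5 - 6821 = -6816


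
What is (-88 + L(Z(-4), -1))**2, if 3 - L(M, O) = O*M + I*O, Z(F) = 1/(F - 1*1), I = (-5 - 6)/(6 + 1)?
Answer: 9223369/1225 ≈ 7529.3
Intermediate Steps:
I = -11/7 ≈ -1.5714
Z(F) = 1/(-1 + F) (Z(F) = 1/(F - 1) = 1/(-1 + F))
L(M, O) = 3 + 11*O/7 - M*O (L(M, O) = 3 - (O*M - 11*O/7) = 3 - (M*O - 11*O/7) = 3 - (-11*O/7 + M*O) = 3 + (11*O/7 - M*O) = 3 + 11*O/7 - M*O)
(-88 + L(Z(-4), -1))**2 = (-88 + (3 + (11/7)*(-1) - 1*(-1)/(-1 - 4)))**2 = (-88 + (3 - 11/7 - 1*(-1)/(-5)))**2 = (-88 + (3 - 11/7 - 1*(-1/5)*(-1)))**2 = (-88 + (3 - 11/7 - 1/5))**2 = (-88 + 43/35)**2 = (-3037/35)**2 = 9223369/1225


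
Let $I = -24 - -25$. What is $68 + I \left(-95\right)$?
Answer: $-27$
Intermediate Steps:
$I = 1$ ($I = -24 + 25 = 1$)
$68 + I \left(-95\right) = 68 + 1 \left(-95\right) = 68 - 95 = -27$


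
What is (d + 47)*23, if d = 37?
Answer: 1932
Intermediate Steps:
(d + 47)*23 = (37 + 47)*23 = 84*23 = 1932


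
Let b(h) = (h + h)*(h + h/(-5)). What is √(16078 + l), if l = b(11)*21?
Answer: √503590/5 ≈ 141.93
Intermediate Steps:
b(h) = 8*h²/5 (b(h) = (2*h)*(h + h*(-⅕)) = (2*h)*(h - h/5) = (2*h)*(4*h/5) = 8*h²/5)
l = 20328/5 (l = ((8/5)*11²)*21 = ((8/5)*121)*21 = (968/5)*21 = 20328/5 ≈ 4065.6)
√(16078 + l) = √(16078 + 20328/5) = √(100718/5) = √503590/5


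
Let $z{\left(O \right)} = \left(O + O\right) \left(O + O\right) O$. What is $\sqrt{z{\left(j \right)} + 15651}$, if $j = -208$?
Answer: $i \sqrt{35979997} \approx 5998.3 i$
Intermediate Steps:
$z{\left(O \right)} = 4 O^{3}$ ($z{\left(O \right)} = 2 O 2 O O = 4 O^{2} O = 4 O^{3}$)
$\sqrt{z{\left(j \right)} + 15651} = \sqrt{4 \left(-208\right)^{3} + 15651} = \sqrt{4 \left(-8998912\right) + 15651} = \sqrt{-35995648 + 15651} = \sqrt{-35979997} = i \sqrt{35979997}$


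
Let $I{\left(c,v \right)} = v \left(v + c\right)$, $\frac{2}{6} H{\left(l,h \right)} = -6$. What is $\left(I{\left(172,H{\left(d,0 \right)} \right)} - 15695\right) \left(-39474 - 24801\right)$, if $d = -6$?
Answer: $1186966425$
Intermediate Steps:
$H{\left(l,h \right)} = -18$ ($H{\left(l,h \right)} = 3 \left(-6\right) = -18$)
$I{\left(c,v \right)} = v \left(c + v\right)$
$\left(I{\left(172,H{\left(d,0 \right)} \right)} - 15695\right) \left(-39474 - 24801\right) = \left(- 18 \left(172 - 18\right) - 15695\right) \left(-39474 - 24801\right) = \left(\left(-18\right) 154 - 15695\right) \left(-64275\right) = \left(-2772 - 15695\right) \left(-64275\right) = \left(-18467\right) \left(-64275\right) = 1186966425$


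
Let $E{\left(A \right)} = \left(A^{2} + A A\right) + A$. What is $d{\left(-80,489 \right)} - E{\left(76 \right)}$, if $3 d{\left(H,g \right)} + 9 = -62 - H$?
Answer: $-11625$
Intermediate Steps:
$d{\left(H,g \right)} = - \frac{71}{3} - \frac{H}{3}$ ($d{\left(H,g \right)} = -3 + \frac{-62 - H}{3} = -3 - \left(\frac{62}{3} + \frac{H}{3}\right) = - \frac{71}{3} - \frac{H}{3}$)
$E{\left(A \right)} = A + 2 A^{2}$ ($E{\left(A \right)} = \left(A^{2} + A^{2}\right) + A = 2 A^{2} + A = A + 2 A^{2}$)
$d{\left(-80,489 \right)} - E{\left(76 \right)} = \left(- \frac{71}{3} - - \frac{80}{3}\right) - 76 \left(1 + 2 \cdot 76\right) = \left(- \frac{71}{3} + \frac{80}{3}\right) - 76 \left(1 + 152\right) = 3 - 76 \cdot 153 = 3 - 11628 = -11625$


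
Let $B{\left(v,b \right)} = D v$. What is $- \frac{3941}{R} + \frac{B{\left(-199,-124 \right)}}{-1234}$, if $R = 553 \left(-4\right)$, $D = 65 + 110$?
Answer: $\frac{5849721}{194972} \approx 30.003$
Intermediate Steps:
$D = 175$
$B{\left(v,b \right)} = 175 v$
$R = -2212$
$- \frac{3941}{R} + \frac{B{\left(-199,-124 \right)}}{-1234} = - \frac{3941}{-2212} + \frac{175 \left(-199\right)}{-1234} = \left(-3941\right) \left(- \frac{1}{2212}\right) - - \frac{34825}{1234} = \frac{563}{316} + \frac{34825}{1234} = \frac{5849721}{194972}$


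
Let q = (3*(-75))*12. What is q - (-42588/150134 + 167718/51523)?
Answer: -10454220967044/3867677041 ≈ -2703.0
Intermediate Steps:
q = -2700 (q = -225*12 = -2700)
q - (-42588/150134 + 167718/51523) = -2700 - (-42588/150134 + 167718/51523) = -2700 - (-42588*1/150134 + 167718*(1/51523)) = -2700 - (-21294/75067 + 167718/51523) = -2700 - 1*11492956344/3867677041 = -2700 - 11492956344/3867677041 = -10454220967044/3867677041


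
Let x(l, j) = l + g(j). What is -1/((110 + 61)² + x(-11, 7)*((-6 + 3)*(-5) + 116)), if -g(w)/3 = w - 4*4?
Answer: -1/31337 ≈ -3.1911e-5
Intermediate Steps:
g(w) = 48 - 3*w (g(w) = -3*(w - 4*4) = -3*(w - 16) = -3*(-16 + w) = 48 - 3*w)
x(l, j) = 48 + l - 3*j (x(l, j) = l + (48 - 3*j) = 48 + l - 3*j)
-1/((110 + 61)² + x(-11, 7)*((-6 + 3)*(-5) + 116)) = -1/((110 + 61)² + (48 - 11 - 3*7)*((-6 + 3)*(-5) + 116)) = -1/(171² + (48 - 11 - 21)*(-3*(-5) + 116)) = -1/(29241 + 16*(15 + 116)) = -1/(29241 + 16*131) = -1/(29241 + 2096) = -1/31337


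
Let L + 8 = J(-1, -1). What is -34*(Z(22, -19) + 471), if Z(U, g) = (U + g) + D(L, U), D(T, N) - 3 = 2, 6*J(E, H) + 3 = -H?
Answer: -16286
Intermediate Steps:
J(E, H) = -1/2 - H/6 (J(E, H) = -1/2 + (-H)/6 = -1/2 - H/6)
L = -25/3 (L = -8 + (-1/2 - 1/6*(-1)) = -8 + (-1/2 + 1/6) = -8 - 1/3 = -25/3 ≈ -8.3333)
D(T, N) = 5 (D(T, N) = 3 + 2 = 5)
Z(U, g) = 5 + U + g (Z(U, g) = (U + g) + 5 = 5 + U + g)
-34*(Z(22, -19) + 471) = -34*((5 + 22 - 19) + 471) = -34*(8 + 471) = -34*479 = -16286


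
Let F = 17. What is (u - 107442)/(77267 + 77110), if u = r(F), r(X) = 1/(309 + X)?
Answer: -35026091/50326902 ≈ -0.69597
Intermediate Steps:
u = 1/326 (u = 1/(309 + 17) = 1/326 ≈ 0.0030675)
(u - 107442)/(77267 + 77110) = (1/326 - 107442)/(77267 + 77110) = -35026091/326/154377 = -35026091/326*1/154377 = -35026091/50326902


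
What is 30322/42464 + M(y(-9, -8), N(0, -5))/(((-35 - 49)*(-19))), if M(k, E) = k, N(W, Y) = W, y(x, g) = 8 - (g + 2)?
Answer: 874793/1210224 ≈ 0.72284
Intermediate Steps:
y(x, g) = 6 - g (y(x, g) = 8 - (2 + g) = 8 + (-2 - g) = 6 - g)
30322/42464 + M(y(-9, -8), N(0, -5))/(((-35 - 49)*(-19))) = 30322/42464 + (6 - 1*(-8))/(((-35 - 49)*(-19))) = 30322*(1/42464) + (6 + 8)/((-84*(-19))) = 15161/21232 + 14/1596 = 15161/21232 + 14*(1/1596) = 15161/21232 + 1/114 = 874793/1210224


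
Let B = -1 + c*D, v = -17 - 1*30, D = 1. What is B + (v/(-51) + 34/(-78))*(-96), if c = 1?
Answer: -10304/221 ≈ -46.624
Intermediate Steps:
v = -47 (v = -17 - 30 = -47)
B = 0 (B = -1 + 1*1 = -1 + 1 = 0)
B + (v/(-51) + 34/(-78))*(-96) = 0 + (-47/(-51) + 34/(-78))*(-96) = 0 + (-47*(-1/51) + 34*(-1/78))*(-96) = 0 + (47/51 - 17/39)*(-96) = 0 + (322/663)*(-96) = 0 - 10304/221 = -10304/221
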